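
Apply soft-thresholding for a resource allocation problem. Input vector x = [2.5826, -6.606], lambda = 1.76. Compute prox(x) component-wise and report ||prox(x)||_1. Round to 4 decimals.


Soft-thresholding with lambda = 1.76:
prox(2.5826) = sign(2.5826)*max(|2.5826| - 1.76, 0) = 0.8226
prox(-6.606) = sign(-6.606)*max(|-6.606| - 1.76, 0) = -4.846
prox(x) = [0.8226, -4.846]
||prox(x)||_1 = 0.8226 + 4.846 = 5.6686


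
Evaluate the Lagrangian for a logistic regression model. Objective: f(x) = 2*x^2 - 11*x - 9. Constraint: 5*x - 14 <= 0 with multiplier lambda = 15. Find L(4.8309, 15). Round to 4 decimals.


Step 1: Evaluate f(x).
f(4.8309) = 2*4.8309^2 - 11*4.8309 - 9 = -15.4647
Step 2: Evaluate g(x).
g(4.8309) = 5*4.8309 - 14 = 10.1545
Step 3: Compute Lagrangian.
L = -15.4647 + 15*10.1545 = 136.8528


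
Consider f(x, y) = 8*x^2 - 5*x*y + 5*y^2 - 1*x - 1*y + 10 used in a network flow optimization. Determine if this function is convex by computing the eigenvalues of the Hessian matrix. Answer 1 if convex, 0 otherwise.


The Hessian of f(x,y) = 8*x^2 - 5*x*y + 5*y^2 - 1*x - 1*y + 10 is:
H = [[16, -5], [-5, 10]]
Trace = 16 + 10 = 26
Determinant = 16*10 - (-5)^2 = 135
Discriminant = (26)^2 - 4*135 = 136.0
Eigenvalues: lambda_1 = 7.169, lambda_2 = 18.831
The function is convex.

1


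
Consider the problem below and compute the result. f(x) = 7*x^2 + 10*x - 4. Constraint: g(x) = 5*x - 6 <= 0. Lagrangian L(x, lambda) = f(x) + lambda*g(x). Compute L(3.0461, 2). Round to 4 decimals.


Step 1: Evaluate f(x).
f(3.0461) = 7*3.0461^2 + 10*3.0461 - 4 = 91.4121
Step 2: Evaluate g(x).
g(3.0461) = 5*3.0461 - 6 = 9.2305
Step 3: Compute Lagrangian.
L = 91.4121 + 2*9.2305 = 109.8731


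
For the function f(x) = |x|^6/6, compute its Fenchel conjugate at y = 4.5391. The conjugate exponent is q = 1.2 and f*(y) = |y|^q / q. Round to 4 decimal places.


The conjugate exponent q satisfies 1/p + 1/q = 1.
p = 6, so q = 6/(6 - 1) = 1.2
|y|^q = 4.5391^1.2 = 6.1428
f*(4.5391) = 6.1428 / 1.2 = 5.119


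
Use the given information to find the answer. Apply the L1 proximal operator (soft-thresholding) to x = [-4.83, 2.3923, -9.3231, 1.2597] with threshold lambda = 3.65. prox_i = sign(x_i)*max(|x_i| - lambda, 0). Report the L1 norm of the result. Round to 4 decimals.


Soft-thresholding with lambda = 3.65:
prox(-4.83) = sign(-4.83)*max(|-4.83| - 3.65, 0) = -1.18
prox(2.3923) = sign(2.3923)*max(|2.3923| - 3.65, 0) = 0.0
prox(-9.3231) = sign(-9.3231)*max(|-9.3231| - 3.65, 0) = -5.6731
prox(1.2597) = sign(1.2597)*max(|1.2597| - 3.65, 0) = 0.0
prox(x) = [-1.18, 0.0, -5.6731, 0.0]
||prox(x)||_1 = 1.18 + 0.0 + 5.6731 + 0.0 = 6.8531


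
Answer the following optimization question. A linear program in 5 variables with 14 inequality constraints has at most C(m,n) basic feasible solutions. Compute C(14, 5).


Each vertex corresponds to some choice of n active constraints out of m, so the number of vertices is at most C(m, n) = m! / (n!(m-n)!).
m = 14, n = 5
Numerator: 14 * 13 * 12 * 11 * 10
Denominator: 5! = 120
C(14, 5) = 2002


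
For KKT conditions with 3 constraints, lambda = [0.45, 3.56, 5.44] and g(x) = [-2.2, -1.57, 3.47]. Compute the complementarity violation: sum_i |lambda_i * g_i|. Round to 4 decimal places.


KKT complementary slackness check:
lambda_1 * g_1 = 0.45 * -2.2 = -0.99
lambda_2 * g_2 = 3.56 * -1.57 = -5.5892
lambda_3 * g_3 = 5.44 * 3.47 = 18.8768
Total violation = 0.99 + 5.5892 + 18.8768 = 25.456


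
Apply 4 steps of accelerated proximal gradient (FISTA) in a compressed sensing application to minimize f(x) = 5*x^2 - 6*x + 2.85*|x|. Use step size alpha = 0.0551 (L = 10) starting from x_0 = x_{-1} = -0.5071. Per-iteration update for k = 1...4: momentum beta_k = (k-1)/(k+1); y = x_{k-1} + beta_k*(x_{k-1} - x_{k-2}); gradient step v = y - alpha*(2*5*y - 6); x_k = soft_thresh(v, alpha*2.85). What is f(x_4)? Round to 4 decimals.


FISTA on f(x) = 5*x^2 - 6*x + 2.85*|x|
L = 10, alpha = 0.0551
Iteration 1: beta = 0.0, y = -0.5071 + 0.0*(-0.5071 + 0.5071) = -0.5071
  grad(y) = -11.071, v = y - alpha*grad = 0.1029
  prox(v) = soft_thresh(0.1029, 0.157) = 0.0
Iteration 2: beta = 0.3333, y = 0.0 + 0.3333*(0.0 + 0.5071) = 0.169
  grad(y) = -4.3097, v = y - alpha*grad = 0.4065
  prox(v) = soft_thresh(0.4065, 0.157) = 0.2495
Iteration 3: beta = 0.5, y = 0.2495 + 0.5*(0.2495 - 0.0) = 0.3742
  grad(y) = -2.2581, v = y - alpha*grad = 0.4986
  prox(v) = soft_thresh(0.4986, 0.157) = 0.3416
Iteration 4: beta = 0.6, y = 0.3416 + 0.6*(0.3416 - 0.2495) = 0.3968
  grad(y) = -2.0315, v = y - alpha*grad = 0.5088
  prox(v) = soft_thresh(0.5088, 0.157) = 0.3517
f(x_4) = 5*0.3517^2 - 6*0.3517 + 2.85*|0.3517| = -0.4894


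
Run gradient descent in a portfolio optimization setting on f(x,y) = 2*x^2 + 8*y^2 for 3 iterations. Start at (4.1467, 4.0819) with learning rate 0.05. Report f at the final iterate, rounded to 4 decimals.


Gradient descent on f(x,y) = 2*x^2 + 8*y^2.
Starting point: (4.1467, 4.0819), alpha = 0.05
Step 1: grad_x = 2*2*4.1467 = 16.5868, grad_y = 2*8*4.0819 = 65.3104
  x_1 = 4.1467 - 0.05*16.5868 = 3.3174
  y_1 = 4.0819 - 0.05*65.3104 = 0.8164
Step 2: grad_x = 2*2*3.3174 = 13.2694, grad_y = 2*8*0.8164 = 13.0621
  x_2 = 3.3174 - 0.05*13.2694 = 2.6539
  y_2 = 0.8164 - 0.05*13.0621 = 0.1633
Step 3: grad_x = 2*2*2.6539 = 10.6156, grad_y = 2*8*0.1633 = 2.6124
  x_3 = 2.6539 - 0.05*10.6156 = 2.1231
  y_3 = 0.1633 - 0.05*2.6124 = 0.0327
f(2.1231, 0.0327) = 2*2.1231^2 + 8*0.0327^2 = 9.0237


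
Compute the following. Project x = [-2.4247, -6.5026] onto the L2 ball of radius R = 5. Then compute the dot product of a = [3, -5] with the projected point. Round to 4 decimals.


Step 1: Compute ||x|| (intermediates to 6 decimals).
||x|| = sqrt((-2.4247)^2 + (-6.5026)^2) = 6.939955
Step 2: Project.
Since ||x|| > R, scale = R/||x|| = 5/6.939955 = 0.720466, proj(x) = scale * x
proj(x) = [-1.746914, -4.684902]
Step 3: Dot product.
a^T * proj(x) = 3*(-1.746914) - 5*(-4.684902) = 18.1838


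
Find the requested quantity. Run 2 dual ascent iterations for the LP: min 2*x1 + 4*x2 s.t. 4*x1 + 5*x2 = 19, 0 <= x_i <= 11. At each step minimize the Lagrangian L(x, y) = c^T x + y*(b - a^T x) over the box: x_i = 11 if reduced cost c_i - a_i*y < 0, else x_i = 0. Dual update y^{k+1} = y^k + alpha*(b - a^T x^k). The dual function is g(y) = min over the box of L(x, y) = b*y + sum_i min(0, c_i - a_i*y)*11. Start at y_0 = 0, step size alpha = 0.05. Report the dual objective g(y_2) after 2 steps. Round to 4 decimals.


Dual ascent for LP: min 2*x1 + 4*x2, 4*x1 + 5*x2 = 19, 0 <= x_i <= 11
Step 1: y^k = 0.0, reduced costs: (2.0, 4.0)
  x^k = (0.0, 0.0), subgradient = b - a^T x = 19.0
  y^{k+1} = 0.0 + 0.05*19.0 = 0.95
Step 2: y^k = 0.95, reduced costs: (-1.8, -0.75)
  x^k = (11.0, 11.0), subgradient = b - a^T x = -80.0
  y^{k+1} = 0.95 + 0.05*-80.0 = -3.05
Dual objective at y_2 = -3.05: reduced costs (14.2, 19.25), box minimizer x = (0.0, 0.0)
g(y_2) = b*y + (c1 - a1*y)*x1 + (c2 - a2*y)*x2 = 19*(-3.05) + 14.2*0.0 + 19.25*0.0 = -57.95 + 0.0 + 0.0 = -57.95


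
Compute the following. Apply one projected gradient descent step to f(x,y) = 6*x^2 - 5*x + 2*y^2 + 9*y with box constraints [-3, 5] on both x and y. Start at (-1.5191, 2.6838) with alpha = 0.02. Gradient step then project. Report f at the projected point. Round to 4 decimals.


Step 1: Compute gradient at (-1.5191, 2.6838).
grad_x = 2*6*-1.5191 - 5 = -23.2292
grad_y = 2*2*2.6838 + 9 = 19.7352
Step 2: Gradient step.
x_raw = -1.5191 - 0.02*-23.2292 = -1.0545
y_raw = 2.6838 - 0.02*19.7352 = 2.2891
Step 3: Project onto [-3, 5].
x_proj = clip(-1.0545) = -1.0545
y_proj = clip(2.2891) = 2.2891
Step 4: Evaluate f.
f(-1.0545, 2.2891) = 43.0264


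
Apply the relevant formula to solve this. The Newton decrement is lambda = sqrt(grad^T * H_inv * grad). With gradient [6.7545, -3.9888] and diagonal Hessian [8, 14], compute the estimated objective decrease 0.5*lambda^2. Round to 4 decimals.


Step 1: H is diagonal, so H^(-1) * g = [0.8443, -0.2849].
Step 2: g^T H^(-1) g = sum_i g_i^2 / H_ii
  = (6.7545)^2/8 + (-3.9888)^2/14
  = 5.7029 + 1.1365 = 6.8394
Step 3: Objective decrease = 0.5 * g^T H^(-1) g = 3.4197


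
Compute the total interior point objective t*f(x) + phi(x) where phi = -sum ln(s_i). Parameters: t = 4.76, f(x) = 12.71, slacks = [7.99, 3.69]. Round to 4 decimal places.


Step 1: Compute log-barrier.
ln values: [2.0782, 1.3056]
phi = -(2.0782 + 1.3056) = -3.3838
Step 2: Compute augmented objective.
t*f(x) = 4.76*12.71 = 60.4996
Total = 60.4996 - 3.3838 = 57.1158


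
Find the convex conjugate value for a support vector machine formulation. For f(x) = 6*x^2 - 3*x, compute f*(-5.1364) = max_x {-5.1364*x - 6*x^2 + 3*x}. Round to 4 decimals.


f*(y) = sup_x {y*x - a*x^2 - b*x} = sup_x {(y-b)*x - a*x^2}
FOC: (y - b) - 2a*x = 0 => x* = (y - b)/(2a)
x* = (-5.1364 + 3)/(2*6) = -0.178
f*(-5.1364) = (y-b)^2/(4a) = (-5.1364 + 3)^2/(4*6)
= 4.5642/24 = 0.1902


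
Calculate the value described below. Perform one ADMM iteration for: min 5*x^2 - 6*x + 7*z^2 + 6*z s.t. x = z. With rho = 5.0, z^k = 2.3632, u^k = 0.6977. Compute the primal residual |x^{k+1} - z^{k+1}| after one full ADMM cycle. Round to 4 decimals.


ADMM iteration with rho = 5.0, z^k = 2.3632, u^k = 0.6977
Step 1: x-update.
Minimize 5*x^2 - 6*x + (5.0/2)*(x - 2.3632 + 0.6977)^2
FOC: (2*5 + 5.0)*x = 6 + 5.0*(2.3632 - 0.6977)
x^{k+1} = 0.9552
Step 2: z-update.
Minimize 7*z^2 + 6*z + (5.0/2)*(0.9552 - z + 0.6977)^2
FOC: (2*7 + 5.0)*z = -6 + 5.0*(0.9552 + 0.6977)
z^{k+1} = 0.1192
Step 3: u-update.
u^{k+1} = 0.6977 + 0.9552 - 0.1192 = 1.5337
Step 4: Primal residual = |0.9552 - 0.1192| = 0.836


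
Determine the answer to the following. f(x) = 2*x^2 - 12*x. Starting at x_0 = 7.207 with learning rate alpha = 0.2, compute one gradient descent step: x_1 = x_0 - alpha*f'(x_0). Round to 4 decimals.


We compute the gradient at x_0 and apply the update.
f'(x) = 4*x - 12
f'(7.207) = 4*7.207 - 12 = 16.828
x_1 = 7.207 - 0.2*16.828 = 3.8414


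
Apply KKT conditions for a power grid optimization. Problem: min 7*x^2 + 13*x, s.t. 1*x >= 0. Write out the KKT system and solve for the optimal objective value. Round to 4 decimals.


Step 1: Try lambda = 0 (constraint inactive).
x_unc = -13/(2*7) = -0.9286
Check: 1*-0.9286 = -0.9286 < 0 -- violated!
Step 2: Constraint must be active: 1*x = 0
x* = 0/1 = 0.0
lambda = (2*7*0.0 + 13)/1 = 13.0
Step 3: Compute optimal value.
f(x*) = 7*0.0^2 + 13*0.0 = 0.0


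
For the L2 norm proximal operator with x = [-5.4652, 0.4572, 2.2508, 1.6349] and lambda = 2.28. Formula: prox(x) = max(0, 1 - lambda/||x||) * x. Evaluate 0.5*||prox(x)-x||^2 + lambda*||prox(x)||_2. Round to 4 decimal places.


Step 1: Compute ||x||.
||x|| = 6.1495
Step 2: Compute scaling factor.
scale = max(0, 1 - 2.28/6.1495) = 0.6292
Step 3: prox(x) = [-3.4389, 0.2877, 1.4163, 1.0287]
||prox(x)|| = 3.8695
Step 4: Proximal objective.
0.5*||prox-x||^2 = 2.5992
lambda*||prox|| = 8.8225
Total = 11.4217


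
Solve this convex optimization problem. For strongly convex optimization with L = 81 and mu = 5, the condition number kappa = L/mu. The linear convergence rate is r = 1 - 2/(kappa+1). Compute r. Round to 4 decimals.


Step 1: Compute the condition number.
kappa = L/mu = 81/5 = 16.2
Step 2: Compute the convergence rate.
r = 1 - 2/(kappa + 1) = 1 - 2*mu/(L + mu) = (L - mu)/(L + mu) = 76/86 = 0.8837


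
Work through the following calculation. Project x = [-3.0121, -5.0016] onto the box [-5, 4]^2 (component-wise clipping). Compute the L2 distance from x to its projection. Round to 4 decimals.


Project each component onto [-5, 4].
clip(-3.0121) = -3.0121, clip(-5.0016) = -5.0
Projection = [-3.0121, -5.0]
Squared diffs: [0.0, 0.0]
Distance = sqrt(0.0) = 0.0016


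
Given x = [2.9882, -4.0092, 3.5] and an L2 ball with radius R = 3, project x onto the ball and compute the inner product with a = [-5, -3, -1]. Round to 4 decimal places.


Step 1: Compute ||x|| (intermediates to 6 decimals).
||x|| = sqrt(2.9882^2 + (-4.0092)^2 + 3.5^2) = 6.103526
Step 2: Project.
Since ||x|| > R, scale = R/||x|| = 3/6.103526 = 0.491519, proj(x) = scale * x
proj(x) = [1.468757, -1.970598, 1.720317]
Step 3: Dot product.
a^T * proj(x) = -5*1.468757 - 3*(-1.970598) - 1*1.720317 = -3.1523


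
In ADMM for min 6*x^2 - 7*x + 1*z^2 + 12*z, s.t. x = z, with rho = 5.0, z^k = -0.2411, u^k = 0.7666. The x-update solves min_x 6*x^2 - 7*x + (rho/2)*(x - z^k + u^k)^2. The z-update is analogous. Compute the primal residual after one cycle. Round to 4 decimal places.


ADMM iteration with rho = 5.0, z^k = -0.2411, u^k = 0.7666
Step 1: x-update.
Minimize 6*x^2 - 7*x + (5.0/2)*(x + 0.2411 + 0.7666)^2
FOC: (2*6 + 5.0)*x = 7 + 5.0*(-0.2411 - 0.7666)
x^{k+1} = 0.1154
Step 2: z-update.
Minimize 1*z^2 + 12*z + (5.0/2)*(0.1154 - z + 0.7666)^2
FOC: (2*1 + 5.0)*z = -12 + 5.0*(0.1154 + 0.7666)
z^{k+1} = -1.0843
Step 3: u-update.
u^{k+1} = 0.7666 + 0.1154 + 1.0843 = 1.9663
Step 4: Primal residual = |0.1154 + 1.0843| = 1.1997


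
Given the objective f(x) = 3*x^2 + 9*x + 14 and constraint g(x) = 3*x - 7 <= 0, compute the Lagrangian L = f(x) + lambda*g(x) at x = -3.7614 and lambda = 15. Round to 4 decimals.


Step 1: Evaluate f(x).
f(-3.7614) = 3*(-3.7614)^2 + 9*(-3.7614) + 14 = 22.5918
Step 2: Evaluate g(x).
g(-3.7614) = 3*-3.7614 - 7 = -18.2842
Step 3: Compute Lagrangian.
L = 22.5918 + 15*-18.2842 = -251.6712


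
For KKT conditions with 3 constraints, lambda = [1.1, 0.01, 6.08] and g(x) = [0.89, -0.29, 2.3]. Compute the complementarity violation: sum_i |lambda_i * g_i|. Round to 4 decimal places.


KKT complementary slackness check:
lambda_1 * g_1 = 1.1 * 0.89 = 0.979
lambda_2 * g_2 = 0.01 * -0.29 = -0.0029
lambda_3 * g_3 = 6.08 * 2.3 = 13.984
Total violation = 0.979 + 0.0029 + 13.984 = 14.9659


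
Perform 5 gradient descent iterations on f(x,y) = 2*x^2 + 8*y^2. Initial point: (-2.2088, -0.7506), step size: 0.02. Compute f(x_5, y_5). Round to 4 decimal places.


Gradient descent on f(x,y) = 2*x^2 + 8*y^2.
Starting point: (-2.2088, -0.7506), alpha = 0.02
Step 1: grad_x = 2*2*-2.2088 = -8.8352, grad_y = 2*8*-0.7506 = -12.0096
  x_1 = -2.2088 - 0.02*-8.8352 = -2.0321
  y_1 = -0.7506 - 0.02*-12.0096 = -0.5104
Step 2: grad_x = 2*2*-2.0321 = -8.1284, grad_y = 2*8*-0.5104 = -8.1665
  x_2 = -2.0321 - 0.02*-8.1284 = -1.8695
  y_2 = -0.5104 - 0.02*-8.1665 = -0.3471
Step 3: grad_x = 2*2*-1.8695 = -7.4781, grad_y = 2*8*-0.3471 = -5.5532
  x_3 = -1.8695 - 0.02*-7.4781 = -1.72
  y_3 = -0.3471 - 0.02*-5.5532 = -0.236
Step 4: grad_x = 2*2*-1.72 = -6.8799, grad_y = 2*8*-0.236 = -3.7762
  x_4 = -1.72 - 0.02*-6.8799 = -1.5824
  y_4 = -0.236 - 0.02*-3.7762 = -0.1605
Step 5: grad_x = 2*2*-1.5824 = -6.3295, grad_y = 2*8*-0.1605 = -2.5678
  x_5 = -1.5824 - 0.02*-6.3295 = -1.4558
  y_5 = -0.1605 - 0.02*-2.5678 = -0.1091
f(-1.4558, -0.1091) = 2*(-1.4558)^2 + 8*(-0.1091)^2 = 4.3339


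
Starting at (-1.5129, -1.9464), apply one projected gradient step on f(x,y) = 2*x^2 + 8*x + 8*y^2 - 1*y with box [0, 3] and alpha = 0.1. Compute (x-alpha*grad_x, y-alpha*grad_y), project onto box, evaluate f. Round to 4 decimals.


Step 1: Compute gradient at (-1.5129, -1.9464).
grad_x = 2*2*-1.5129 + 8 = 1.9484
grad_y = 2*8*-1.9464 - 1 = -32.1424
Step 2: Gradient step.
x_raw = -1.5129 - 0.1*1.9484 = -1.7077
y_raw = -1.9464 - 0.1*-32.1424 = 1.2678
Step 3: Project onto [0, 3].
x_proj = clip(-1.7077) = 0.0
y_proj = clip(1.2678) = 1.2678
Step 4: Evaluate f.
f(0.0, 1.2678) = 11.5915


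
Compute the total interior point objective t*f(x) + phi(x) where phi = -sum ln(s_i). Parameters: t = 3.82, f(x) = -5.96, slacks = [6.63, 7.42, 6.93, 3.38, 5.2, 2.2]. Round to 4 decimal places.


Step 1: Compute log-barrier.
ln values: [1.8916, 2.0042, 1.9359, 1.2179, 1.6487, 0.7885]
phi = -(1.8916 + 2.0042 + 1.9359 + 1.2179 + 1.6487 + 0.7885) = -9.4866
Step 2: Compute augmented objective.
t*f(x) = 3.82*-5.96 = -22.7672
Total = -22.7672 - 9.4866 = -32.2538


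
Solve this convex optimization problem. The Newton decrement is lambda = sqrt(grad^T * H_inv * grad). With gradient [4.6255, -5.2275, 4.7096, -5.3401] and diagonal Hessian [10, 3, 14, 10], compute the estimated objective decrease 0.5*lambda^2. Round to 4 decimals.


Step 1: H is diagonal, so H^(-1) * g = [0.4626, -1.7425, 0.3364, -0.534].
Step 2: g^T H^(-1) g = sum_i g_i^2 / H_ii
  = (4.6255)^2/10 + (-5.2275)^2/3 + (4.7096)^2/14 + (-5.3401)^2/10
  = 2.1395 + 9.1089 + 1.5843 + 2.8517 = 15.6844
Step 3: Objective decrease = 0.5 * g^T H^(-1) g = 7.8422


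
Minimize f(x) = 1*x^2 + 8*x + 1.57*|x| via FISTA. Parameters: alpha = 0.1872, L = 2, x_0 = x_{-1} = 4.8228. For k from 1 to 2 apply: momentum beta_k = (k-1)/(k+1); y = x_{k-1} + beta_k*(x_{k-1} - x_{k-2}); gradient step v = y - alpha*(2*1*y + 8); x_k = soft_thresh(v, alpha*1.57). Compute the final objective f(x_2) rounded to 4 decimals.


FISTA on f(x) = 1*x^2 + 8*x + 1.57*|x|
L = 2, alpha = 0.1872
Iteration 1: beta = 0.0, y = 4.8228 + 0.0*(4.8228 - 4.8228) = 4.8228
  grad(y) = 17.6456, v = y - alpha*grad = 1.5195
  prox(v) = soft_thresh(1.5195, 0.2939) = 1.2256
Iteration 2: beta = 0.3333, y = 1.2256 + 0.3333*(1.2256 - 4.8228) = 0.0266
  grad(y) = 8.0532, v = y - alpha*grad = -1.481
  prox(v) = soft_thresh(-1.481, 0.2939) = -1.1871
f(x_2) = 1*(-1.1871)^2 + 8*(-1.1871) + 1.57*|-1.1871| = -6.2237


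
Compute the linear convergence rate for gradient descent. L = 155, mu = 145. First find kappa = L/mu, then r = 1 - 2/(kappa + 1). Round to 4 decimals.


Step 1: Compute the condition number.
kappa = L/mu = 155/145 = 1.069
Step 2: Compute the convergence rate.
r = 1 - 2/(kappa + 1) = 1 - 2*mu/(L + mu) = (L - mu)/(L + mu) = 10/300 = 0.0333


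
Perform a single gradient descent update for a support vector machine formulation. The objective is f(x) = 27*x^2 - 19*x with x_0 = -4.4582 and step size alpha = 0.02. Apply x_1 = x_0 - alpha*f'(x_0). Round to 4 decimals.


We compute the gradient at x_0 and apply the update.
f'(x) = 54*x - 19
f'(-4.4582) = 54*-4.4582 - 19 = -259.7428
x_1 = -4.4582 - 0.02*-259.7428 = 0.7367


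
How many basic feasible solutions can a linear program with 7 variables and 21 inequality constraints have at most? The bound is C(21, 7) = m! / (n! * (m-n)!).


Each vertex corresponds to some choice of n active constraints out of m, so the number of vertices is at most C(m, n) = m! / (n!(m-n)!).
m = 21, n = 7
Numerator: 21 * 20 * 19 * 18 * 17 * 16 * 15
Denominator: 7! = 5040
C(21, 7) = 116280


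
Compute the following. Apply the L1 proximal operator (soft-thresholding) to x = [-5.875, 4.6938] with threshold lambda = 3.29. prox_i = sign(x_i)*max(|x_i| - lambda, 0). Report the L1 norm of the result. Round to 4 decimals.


Soft-thresholding with lambda = 3.29:
prox(-5.875) = sign(-5.875)*max(|-5.875| - 3.29, 0) = -2.585
prox(4.6938) = sign(4.6938)*max(|4.6938| - 3.29, 0) = 1.4038
prox(x) = [-2.585, 1.4038]
||prox(x)||_1 = 2.585 + 1.4038 = 3.9888


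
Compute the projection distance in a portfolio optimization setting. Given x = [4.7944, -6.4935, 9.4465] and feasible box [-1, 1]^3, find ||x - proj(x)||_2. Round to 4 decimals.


Project each component onto [-1, 1].
clip(4.7944) = 1.0, clip(-6.4935) = -1.0, clip(9.4465) = 1.0
Projection = [1.0, -1.0, 1.0]
Squared diffs: [14.3975, 30.1785, 71.3434]
Distance = sqrt(115.9194) = 10.7666


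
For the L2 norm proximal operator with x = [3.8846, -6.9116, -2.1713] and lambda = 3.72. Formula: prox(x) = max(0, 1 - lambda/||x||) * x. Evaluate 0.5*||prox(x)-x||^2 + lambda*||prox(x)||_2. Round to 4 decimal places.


Step 1: Compute ||x||.
||x|| = 8.2204
Step 2: Compute scaling factor.
scale = max(0, 1 - 3.72/8.2204) = 0.5475
Step 3: prox(x) = [2.1267, -3.7839, -1.1887]
||prox(x)|| = 4.5004
Step 4: Proximal objective.
0.5*||prox-x||^2 = 6.9192
lambda*||prox|| = 16.7415
Total = 23.6607


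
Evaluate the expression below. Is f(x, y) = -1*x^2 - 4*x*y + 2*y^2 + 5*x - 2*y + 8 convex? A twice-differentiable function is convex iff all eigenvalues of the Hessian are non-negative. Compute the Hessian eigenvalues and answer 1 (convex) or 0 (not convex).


The Hessian of f(x,y) = -1*x^2 - 4*x*y + 2*y^2 + 5*x - 2*y + 8 is:
H = [[-2, -4], [-4, 4]]
Trace = -2 + 4 = 2
Determinant = -2*4 - (-4)^2 = -24
Discriminant = (2)^2 - 4*-24 = 100.0
Eigenvalues: lambda_1 = -4.0, lambda_2 = 6.0
The function is not convex.

0


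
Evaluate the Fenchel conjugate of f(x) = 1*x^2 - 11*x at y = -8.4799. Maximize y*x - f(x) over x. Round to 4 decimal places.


f*(y) = sup_x {y*x - a*x^2 - b*x} = sup_x {(y-b)*x - a*x^2}
FOC: (y - b) - 2a*x = 0 => x* = (y - b)/(2a)
x* = (-8.4799 + 11)/(2*1) = 1.2601
f*(-8.4799) = (y-b)^2/(4a) = (-8.4799 + 11)^2/(4*1)
= 6.3509/4 = 1.5877


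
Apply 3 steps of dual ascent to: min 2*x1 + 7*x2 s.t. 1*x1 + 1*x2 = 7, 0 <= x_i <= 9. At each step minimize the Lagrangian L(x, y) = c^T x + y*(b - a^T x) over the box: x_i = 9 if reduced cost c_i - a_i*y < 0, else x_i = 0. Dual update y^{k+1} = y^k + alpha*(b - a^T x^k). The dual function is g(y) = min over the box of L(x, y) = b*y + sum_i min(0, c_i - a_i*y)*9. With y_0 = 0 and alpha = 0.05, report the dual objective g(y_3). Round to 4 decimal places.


Dual ascent for LP: min 2*x1 + 7*x2, 1*x1 + 1*x2 = 7, 0 <= x_i <= 9
Step 1: y^k = 0.0, reduced costs: (2.0, 7.0)
  x^k = (0.0, 0.0), subgradient = b - a^T x = 7.0
  y^{k+1} = 0.0 + 0.05*7.0 = 0.35
Step 2: y^k = 0.35, reduced costs: (1.65, 6.65)
  x^k = (0.0, 0.0), subgradient = b - a^T x = 7.0
  y^{k+1} = 0.35 + 0.05*7.0 = 0.7
Step 3: y^k = 0.7, reduced costs: (1.3, 6.3)
  x^k = (0.0, 0.0), subgradient = b - a^T x = 7.0
  y^{k+1} = 0.7 + 0.05*7.0 = 1.05
Dual objective at y_3 = 1.05: reduced costs (0.95, 5.95), box minimizer x = (0.0, 0.0)
g(y_3) = b*y + (c1 - a1*y)*x1 + (c2 - a2*y)*x2 = 7*1.05 + 0.95*0.0 + 5.95*0.0 = 7.35 + 0.0 + 0.0 = 7.35


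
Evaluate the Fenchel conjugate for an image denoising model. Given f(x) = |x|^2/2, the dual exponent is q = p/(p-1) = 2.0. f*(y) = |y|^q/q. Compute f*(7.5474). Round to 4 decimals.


The conjugate exponent q satisfies 1/p + 1/q = 1.
p = 2, so q = 2/(2 - 1) = 2.0
|y|^q = 7.5474^2.0 = 56.9632
f*(7.5474) = 56.9632 / 2.0 = 28.4816


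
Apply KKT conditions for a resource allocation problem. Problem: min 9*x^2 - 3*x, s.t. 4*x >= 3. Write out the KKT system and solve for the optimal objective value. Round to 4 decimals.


Step 1: Try lambda = 0 (constraint inactive).
x_unc = 3/(2*9) = 0.1667
Check: 4*0.1667 = 0.6668 < 3 -- violated!
Step 2: Constraint must be active: 4*x = 3
x* = 3/4 = 0.75
lambda = (2*9*0.75 - 3)/4 = 2.625
Step 3: Compute optimal value.
f(x*) = 9*0.75^2 - 3*0.75 = 2.8125


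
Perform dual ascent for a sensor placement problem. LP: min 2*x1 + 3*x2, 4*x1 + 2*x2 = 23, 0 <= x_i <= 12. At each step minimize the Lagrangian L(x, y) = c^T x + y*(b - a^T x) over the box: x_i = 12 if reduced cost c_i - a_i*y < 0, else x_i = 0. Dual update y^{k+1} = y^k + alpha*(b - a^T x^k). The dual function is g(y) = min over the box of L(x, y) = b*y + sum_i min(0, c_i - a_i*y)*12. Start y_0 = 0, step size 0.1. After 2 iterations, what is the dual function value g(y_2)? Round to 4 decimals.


Dual ascent for LP: min 2*x1 + 3*x2, 4*x1 + 2*x2 = 23, 0 <= x_i <= 12
Step 1: y^k = 0.0, reduced costs: (2.0, 3.0)
  x^k = (0.0, 0.0), subgradient = b - a^T x = 23.0
  y^{k+1} = 0.0 + 0.1*23.0 = 2.3
Step 2: y^k = 2.3, reduced costs: (-7.2, -1.6)
  x^k = (12.0, 12.0), subgradient = b - a^T x = -49.0
  y^{k+1} = 2.3 + 0.1*-49.0 = -2.6
Dual objective at y_2 = -2.6: reduced costs (12.4, 8.2), box minimizer x = (0.0, 0.0)
g(y_2) = b*y + (c1 - a1*y)*x1 + (c2 - a2*y)*x2 = 23*(-2.6) + 12.4*0.0 + 8.2*0.0 = -59.8 + 0.0 + 0.0 = -59.8


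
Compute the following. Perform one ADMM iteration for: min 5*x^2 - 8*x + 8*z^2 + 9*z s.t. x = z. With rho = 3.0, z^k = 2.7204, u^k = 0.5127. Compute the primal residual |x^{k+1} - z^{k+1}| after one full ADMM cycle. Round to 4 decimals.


ADMM iteration with rho = 3.0, z^k = 2.7204, u^k = 0.5127
Step 1: x-update.
Minimize 5*x^2 - 8*x + (3.0/2)*(x - 2.7204 + 0.5127)^2
FOC: (2*5 + 3.0)*x = 8 + 3.0*(2.7204 - 0.5127)
x^{k+1} = 1.1249
Step 2: z-update.
Minimize 8*z^2 + 9*z + (3.0/2)*(1.1249 - z + 0.5127)^2
FOC: (2*8 + 3.0)*z = -9 + 3.0*(1.1249 + 0.5127)
z^{k+1} = -0.2151
Step 3: u-update.
u^{k+1} = 0.5127 + 1.1249 + 0.2151 = 1.8527
Step 4: Primal residual = |1.1249 + 0.2151| = 1.34


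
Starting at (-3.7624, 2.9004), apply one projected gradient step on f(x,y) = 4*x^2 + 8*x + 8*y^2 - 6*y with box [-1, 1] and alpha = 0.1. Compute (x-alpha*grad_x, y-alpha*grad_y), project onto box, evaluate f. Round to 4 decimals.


Step 1: Compute gradient at (-3.7624, 2.9004).
grad_x = 2*4*-3.7624 + 8 = -22.0992
grad_y = 2*8*2.9004 - 6 = 40.4064
Step 2: Gradient step.
x_raw = -3.7624 - 0.1*-22.0992 = -1.5525
y_raw = 2.9004 - 0.1*40.4064 = -1.1402
Step 3: Project onto [-1, 1].
x_proj = clip(-1.5525) = -1.0
y_proj = clip(-1.1402) = -1.0
Step 4: Evaluate f.
f(-1.0, -1.0) = 10.0


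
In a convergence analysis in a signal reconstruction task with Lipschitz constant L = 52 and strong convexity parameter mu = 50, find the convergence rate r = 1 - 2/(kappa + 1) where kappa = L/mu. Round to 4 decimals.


Step 1: Compute the condition number.
kappa = L/mu = 52/50 = 1.04
Step 2: Compute the convergence rate.
r = 1 - 2/(kappa + 1) = 1 - 2*mu/(L + mu) = (L - mu)/(L + mu) = 2/102 = 0.0196


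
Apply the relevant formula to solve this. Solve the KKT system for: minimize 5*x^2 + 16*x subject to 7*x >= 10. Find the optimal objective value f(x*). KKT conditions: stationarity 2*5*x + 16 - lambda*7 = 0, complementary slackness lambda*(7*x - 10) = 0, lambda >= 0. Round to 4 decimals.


Step 1: Try lambda = 0 (constraint inactive).
x_unc = -16/(2*5) = -1.6
Check: 7*-1.6 = -11.2 < 10 -- violated!
Step 2: Constraint must be active: 7*x = 10
x* = 10/7 = 1.4286 (rounded; the exact value 10/7 is used below)
lambda = (2*5*(10/7) + 16)/7 = 4.3265
Step 3: Compute optimal value.
f(x*) = 5*(10/7)^2 + 16*(10/7) = 33.0612


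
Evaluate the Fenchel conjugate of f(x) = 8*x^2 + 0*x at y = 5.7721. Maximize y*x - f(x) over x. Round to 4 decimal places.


f*(y) = sup_x {y*x - a*x^2 - b*x} = sup_x {(y-b)*x - a*x^2}
FOC: (y - b) - 2a*x = 0 => x* = (y - b)/(2a)
x* = (5.7721 - 0)/(2*8) = 0.3608
f*(5.7721) = (y-b)^2/(4a) = (5.7721 - 0)^2/(4*8)
= 33.3171/32 = 1.0412


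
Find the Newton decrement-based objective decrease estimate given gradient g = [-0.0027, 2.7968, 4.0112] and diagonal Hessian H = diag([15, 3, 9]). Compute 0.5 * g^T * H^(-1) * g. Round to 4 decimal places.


Step 1: H is diagonal, so H^(-1) * g = [-0.0002, 0.9323, 0.4457].
Step 2: g^T H^(-1) g = sum_i g_i^2 / H_ii
  = (-0.0027)^2/15 + (2.7968)^2/3 + (4.0112)^2/9
  = 0.0 + 2.6074 + 1.7877 = 4.3951
Step 3: Objective decrease = 0.5 * g^T H^(-1) g = 2.1976


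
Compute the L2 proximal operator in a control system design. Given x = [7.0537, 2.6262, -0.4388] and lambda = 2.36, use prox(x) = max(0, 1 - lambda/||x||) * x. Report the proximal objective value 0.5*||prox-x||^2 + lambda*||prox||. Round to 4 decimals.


Step 1: Compute ||x||.
||x|| = 7.5395
Step 2: Compute scaling factor.
scale = max(0, 1 - 2.36/7.5395) = 0.687
Step 3: prox(x) = [4.8458, 1.8042, -0.3014]
||prox(x)|| = 5.1795
Step 4: Proximal objective.
0.5*||prox-x||^2 = 2.7848
lambda*||prox|| = 12.2236
Total = 15.0084


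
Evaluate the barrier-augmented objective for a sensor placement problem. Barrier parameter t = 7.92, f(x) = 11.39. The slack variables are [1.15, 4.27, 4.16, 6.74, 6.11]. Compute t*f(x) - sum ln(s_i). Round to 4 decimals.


Step 1: Compute log-barrier.
ln values: [0.1398, 1.4516, 1.4255, 1.9081, 1.8099]
phi = -(0.1398 + 1.4516 + 1.4255 + 1.9081 + 1.8099) = -6.7349
Step 2: Compute augmented objective.
t*f(x) = 7.92*11.39 = 90.2088
Total = 90.2088 - 6.7349 = 83.4739


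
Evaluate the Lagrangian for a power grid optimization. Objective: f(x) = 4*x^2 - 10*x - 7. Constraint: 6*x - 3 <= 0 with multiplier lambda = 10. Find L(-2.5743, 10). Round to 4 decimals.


Step 1: Evaluate f(x).
f(-2.5743) = 4*(-2.5743)^2 - 10*(-2.5743) - 7 = 45.2511
Step 2: Evaluate g(x).
g(-2.5743) = 6*-2.5743 - 3 = -18.4458
Step 3: Compute Lagrangian.
L = 45.2511 + 10*-18.4458 = -139.2069


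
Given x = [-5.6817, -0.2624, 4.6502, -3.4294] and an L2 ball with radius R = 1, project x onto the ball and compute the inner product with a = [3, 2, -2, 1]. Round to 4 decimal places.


Step 1: Compute ||x|| (intermediates to 6 decimals).
||x|| = sqrt((-5.6817)^2 + (-0.2624)^2 + 4.6502^2 + (-3.4294)^2) = 8.107756
Step 2: Project.
Since ||x|| > R, scale = R/||x|| = 1/8.107756 = 0.123339, proj(x) = scale * x
proj(x) = [-0.700775, -0.032364, 0.573551, -0.422979]
Step 3: Dot product.
a^T * proj(x) = 3*(-0.700775) + 2*(-0.032364) - 2*0.573551 + 1*(-0.422979) = -3.7371


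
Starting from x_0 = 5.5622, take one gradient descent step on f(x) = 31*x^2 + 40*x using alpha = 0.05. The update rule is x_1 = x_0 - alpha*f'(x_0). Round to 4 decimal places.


We compute the gradient at x_0 and apply the update.
f'(x) = 62*x + 40
f'(5.5622) = 62*5.5622 + 40 = 384.8564
x_1 = 5.5622 - 0.05*384.8564 = -13.6806


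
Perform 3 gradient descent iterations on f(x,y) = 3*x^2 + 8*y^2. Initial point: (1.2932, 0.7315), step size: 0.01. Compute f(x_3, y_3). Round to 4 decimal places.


Gradient descent on f(x,y) = 3*x^2 + 8*y^2.
Starting point: (1.2932, 0.7315), alpha = 0.01
Step 1: grad_x = 2*3*1.2932 = 7.7592, grad_y = 2*8*0.7315 = 11.704
  x_1 = 1.2932 - 0.01*7.7592 = 1.2156
  y_1 = 0.7315 - 0.01*11.704 = 0.6145
Step 2: grad_x = 2*3*1.2156 = 7.2936, grad_y = 2*8*0.6145 = 9.8314
  x_2 = 1.2156 - 0.01*7.2936 = 1.1427
  y_2 = 0.6145 - 0.01*9.8314 = 0.5161
Step 3: grad_x = 2*3*1.1427 = 6.856, grad_y = 2*8*0.5161 = 8.2583
  x_3 = 1.1427 - 0.01*6.856 = 1.0741
  y_3 = 0.5161 - 0.01*8.2583 = 0.4336
f(1.0741, 0.4336) = 3*1.0741^2 + 8*0.4336^2 = 4.965


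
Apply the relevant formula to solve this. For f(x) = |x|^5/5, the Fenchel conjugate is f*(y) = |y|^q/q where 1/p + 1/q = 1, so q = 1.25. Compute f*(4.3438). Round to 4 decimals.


The conjugate exponent q satisfies 1/p + 1/q = 1.
p = 5, so q = 5/(5 - 1) = 1.25
|y|^q = 4.3438^1.25 = 6.271
f*(4.3438) = 6.271 / 1.25 = 5.0168


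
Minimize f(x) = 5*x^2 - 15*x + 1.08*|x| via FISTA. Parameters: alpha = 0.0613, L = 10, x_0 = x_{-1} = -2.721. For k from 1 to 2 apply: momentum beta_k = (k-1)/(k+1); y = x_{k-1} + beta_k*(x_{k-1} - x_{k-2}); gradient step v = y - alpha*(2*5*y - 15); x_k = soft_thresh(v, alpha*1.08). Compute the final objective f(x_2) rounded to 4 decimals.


FISTA on f(x) = 5*x^2 - 15*x + 1.08*|x|
L = 10, alpha = 0.0613
Iteration 1: beta = 0.0, y = -2.721 + 0.0*(-2.721 + 2.721) = -2.721
  grad(y) = -42.21, v = y - alpha*grad = -0.1335
  prox(v) = soft_thresh(-0.1335, 0.0662) = -0.0673
Iteration 2: beta = 0.3333, y = -0.0673 + 0.3333*(-0.0673 + 2.721) = 0.8172
  grad(y) = -6.8276, v = y - alpha*grad = 1.2358
  prox(v) = soft_thresh(1.2358, 0.0662) = 1.1696
f(x_2) = 5*1.1696^2 - 15*1.1696 + 1.08*|1.1696| = -9.4409


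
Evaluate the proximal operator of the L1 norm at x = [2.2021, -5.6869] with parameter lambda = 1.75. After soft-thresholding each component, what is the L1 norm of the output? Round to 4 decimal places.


Soft-thresholding with lambda = 1.75:
prox(2.2021) = sign(2.2021)*max(|2.2021| - 1.75, 0) = 0.4521
prox(-5.6869) = sign(-5.6869)*max(|-5.6869| - 1.75, 0) = -3.9369
prox(x) = [0.4521, -3.9369]
||prox(x)||_1 = 0.4521 + 3.9369 = 4.389


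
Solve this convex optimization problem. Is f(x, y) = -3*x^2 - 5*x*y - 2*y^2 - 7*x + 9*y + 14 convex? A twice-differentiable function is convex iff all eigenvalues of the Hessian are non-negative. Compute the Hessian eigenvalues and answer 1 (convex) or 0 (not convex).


The Hessian of f(x,y) = -3*x^2 - 5*x*y - 2*y^2 - 7*x + 9*y + 14 is:
H = [[-6, -5], [-5, -4]]
Trace = -6 - 4 = -10
Determinant = -6*-4 - (-5)^2 = -1
Discriminant = (-10)^2 - 4*-1 = 104.0
Eigenvalues: lambda_1 = -10.099, lambda_2 = 0.099
The function is not convex.

0


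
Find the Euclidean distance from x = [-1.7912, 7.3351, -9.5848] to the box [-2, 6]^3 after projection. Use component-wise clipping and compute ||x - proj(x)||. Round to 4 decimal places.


Project each component onto [-2, 6].
clip(-1.7912) = -1.7912, clip(7.3351) = 6.0, clip(-9.5848) = -2.0
Projection = [-1.7912, 6.0, -2.0]
Squared diffs: [0.0, 1.7825, 57.5292]
Distance = sqrt(59.3117) = 7.7014


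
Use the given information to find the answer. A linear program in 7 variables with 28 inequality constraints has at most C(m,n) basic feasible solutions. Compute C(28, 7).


Each vertex corresponds to some choice of n active constraints out of m, so the number of vertices is at most C(m, n) = m! / (n!(m-n)!).
m = 28, n = 7
Numerator: 28 * 27 * 26 * 25 * 24 * 23 * 22
Denominator: 7! = 5040
C(28, 7) = 1184040


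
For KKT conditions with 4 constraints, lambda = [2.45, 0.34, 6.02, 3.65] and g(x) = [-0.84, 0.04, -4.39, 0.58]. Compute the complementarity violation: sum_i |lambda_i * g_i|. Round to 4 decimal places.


KKT complementary slackness check:
lambda_1 * g_1 = 2.45 * -0.84 = -2.058
lambda_2 * g_2 = 0.34 * 0.04 = 0.0136
lambda_3 * g_3 = 6.02 * -4.39 = -26.4278
lambda_4 * g_4 = 3.65 * 0.58 = 2.117
Total violation = 2.058 + 0.0136 + 26.4278 + 2.117 = 30.6164


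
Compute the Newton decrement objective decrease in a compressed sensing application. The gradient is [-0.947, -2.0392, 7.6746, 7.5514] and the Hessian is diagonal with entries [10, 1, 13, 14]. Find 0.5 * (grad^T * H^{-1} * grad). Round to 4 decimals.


Step 1: H is diagonal, so H^(-1) * g = [-0.0947, -2.0392, 0.5904, 0.5394].
Step 2: g^T H^(-1) g = sum_i g_i^2 / H_ii
  = (-0.947)^2/10 + (-2.0392)^2/1 + (7.6746)^2/13 + (7.5514)^2/14
  = 0.0897 + 4.1583 + 4.5307 + 4.0731 = 12.8519
Step 3: Objective decrease = 0.5 * g^T H^(-1) g = 6.4259


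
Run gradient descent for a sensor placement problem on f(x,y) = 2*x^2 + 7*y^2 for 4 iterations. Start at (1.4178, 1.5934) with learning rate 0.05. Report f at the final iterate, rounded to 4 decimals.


Gradient descent on f(x,y) = 2*x^2 + 7*y^2.
Starting point: (1.4178, 1.5934), alpha = 0.05
Step 1: grad_x = 2*2*1.4178 = 5.6712, grad_y = 2*7*1.5934 = 22.3076
  x_1 = 1.4178 - 0.05*5.6712 = 1.1342
  y_1 = 1.5934 - 0.05*22.3076 = 0.478
Step 2: grad_x = 2*2*1.1342 = 4.537, grad_y = 2*7*0.478 = 6.6923
  x_2 = 1.1342 - 0.05*4.537 = 0.9074
  y_2 = 0.478 - 0.05*6.6923 = 0.1434
Step 3: grad_x = 2*2*0.9074 = 3.6296, grad_y = 2*7*0.1434 = 2.0077
  x_3 = 0.9074 - 0.05*3.6296 = 0.7259
  y_3 = 0.1434 - 0.05*2.0077 = 0.043
Step 4: grad_x = 2*2*0.7259 = 2.9037, grad_y = 2*7*0.043 = 0.6023
  x_4 = 0.7259 - 0.05*2.9037 = 0.5807
  y_4 = 0.043 - 0.05*0.6023 = 0.0129
f(0.5807, 0.0129) = 2*0.5807^2 + 7*0.0129^2 = 0.6757


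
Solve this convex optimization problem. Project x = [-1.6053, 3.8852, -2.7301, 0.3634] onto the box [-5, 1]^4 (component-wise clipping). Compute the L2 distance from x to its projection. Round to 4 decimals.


Project each component onto [-5, 1].
clip(-1.6053) = -1.6053, clip(3.8852) = 1.0, clip(-2.7301) = -2.7301, clip(0.3634) = 0.3634
Projection = [-1.6053, 1.0, -2.7301, 0.3634]
Squared diffs: [0.0, 8.3244, 0.0, 0.0]
Distance = sqrt(8.3244) = 2.8852


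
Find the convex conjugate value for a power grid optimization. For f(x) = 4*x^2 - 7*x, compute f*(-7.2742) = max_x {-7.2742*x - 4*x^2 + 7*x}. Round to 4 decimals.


f*(y) = sup_x {y*x - a*x^2 - b*x} = sup_x {(y-b)*x - a*x^2}
FOC: (y - b) - 2a*x = 0 => x* = (y - b)/(2a)
x* = (-7.2742 + 7)/(2*4) = -0.0343
f*(-7.2742) = (y-b)^2/(4a) = (-7.2742 + 7)^2/(4*4)
= 0.0752/16 = 0.0047


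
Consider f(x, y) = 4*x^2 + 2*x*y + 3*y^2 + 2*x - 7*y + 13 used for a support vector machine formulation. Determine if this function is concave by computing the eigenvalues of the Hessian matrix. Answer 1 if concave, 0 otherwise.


The Hessian of f(x,y) = 4*x^2 + 2*x*y + 3*y^2 + 2*x - 7*y + 13 is:
H = [[8, 2], [2, 6]]
Trace = 8 + 6 = 14
Determinant = 8*6 - (2)^2 = 44
Discriminant = (14)^2 - 4*44 = 20.0
Eigenvalues: lambda_1 = 4.7639, lambda_2 = 9.2361
The function is not concave.

0


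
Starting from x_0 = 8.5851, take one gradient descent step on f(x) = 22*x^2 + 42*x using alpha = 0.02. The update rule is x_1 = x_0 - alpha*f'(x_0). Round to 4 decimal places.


We compute the gradient at x_0 and apply the update.
f'(x) = 44*x + 42
f'(8.5851) = 44*8.5851 + 42 = 419.7444
x_1 = 8.5851 - 0.02*419.7444 = 0.1902


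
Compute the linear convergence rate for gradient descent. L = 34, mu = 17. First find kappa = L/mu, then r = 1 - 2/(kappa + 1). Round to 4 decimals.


Step 1: Compute the condition number.
kappa = L/mu = 34/17 = 2.0
Step 2: Compute the convergence rate.
r = 1 - 2/(kappa + 1) = 1 - 2*mu/(L + mu) = (L - mu)/(L + mu) = 17/51 = 0.3333


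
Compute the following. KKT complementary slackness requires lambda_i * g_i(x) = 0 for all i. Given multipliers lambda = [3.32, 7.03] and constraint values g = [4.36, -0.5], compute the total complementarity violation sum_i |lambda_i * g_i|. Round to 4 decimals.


KKT complementary slackness check:
lambda_1 * g_1 = 3.32 * 4.36 = 14.4752
lambda_2 * g_2 = 7.03 * -0.5 = -3.515
Total violation = 14.4752 + 3.515 = 17.9902


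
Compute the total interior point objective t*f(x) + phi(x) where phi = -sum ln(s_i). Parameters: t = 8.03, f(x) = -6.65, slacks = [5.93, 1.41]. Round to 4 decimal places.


Step 1: Compute log-barrier.
ln values: [1.78, 0.3436]
phi = -(1.78 + 0.3436) = -2.1236
Step 2: Compute augmented objective.
t*f(x) = 8.03*-6.65 = -53.3995
Total = -53.3995 - 2.1236 = -55.5231


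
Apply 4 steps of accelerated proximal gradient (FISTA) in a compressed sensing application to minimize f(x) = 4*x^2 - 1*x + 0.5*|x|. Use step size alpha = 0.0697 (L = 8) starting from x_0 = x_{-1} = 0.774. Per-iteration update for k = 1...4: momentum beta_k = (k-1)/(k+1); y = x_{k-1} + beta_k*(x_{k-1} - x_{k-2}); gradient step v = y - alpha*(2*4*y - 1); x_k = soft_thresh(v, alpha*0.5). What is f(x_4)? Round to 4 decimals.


FISTA on f(x) = 4*x^2 - 1*x + 0.5*|x|
L = 8, alpha = 0.0697
Iteration 1: beta = 0.0, y = 0.774 + 0.0*(0.774 - 0.774) = 0.774
  grad(y) = 5.192, v = y - alpha*grad = 0.4121
  prox(v) = soft_thresh(0.4121, 0.0349) = 0.3773
Iteration 2: beta = 0.3333, y = 0.3773 + 0.3333*(0.3773 - 0.774) = 0.245
  grad(y) = 0.9602, v = y - alpha*grad = 0.1781
  prox(v) = soft_thresh(0.1781, 0.0349) = 0.1432
Iteration 3: beta = 0.5, y = 0.1432 + 0.5*(0.1432 - 0.3773) = 0.0262
  grad(y) = -0.7901, v = y - alpha*grad = 0.0813
  prox(v) = soft_thresh(0.0813, 0.0349) = 0.0465
Iteration 4: beta = 0.6, y = 0.0465 + 0.6*(0.0465 - 0.1432) = -0.0116
  grad(y) = -1.0929, v = y - alpha*grad = 0.0646
  prox(v) = soft_thresh(0.0646, 0.0349) = 0.0297
f(x_4) = 4*0.0297^2 - 1*0.0297 + 0.5*|0.0297| = -0.0113


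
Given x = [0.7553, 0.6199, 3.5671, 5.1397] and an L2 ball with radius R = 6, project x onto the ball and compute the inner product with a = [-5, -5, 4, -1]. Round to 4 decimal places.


Step 1: Compute ||x|| (intermediates to 6 decimals).
||x|| = sqrt(0.7553^2 + 0.6199^2 + 3.5671^2 + 5.1397^2) = 6.332099
Step 2: Project.
Since ||x|| > R, scale = R/||x|| = 6/6.332099 = 0.947553, proj(x) = scale * x
proj(x) = [0.715687, 0.587388, 3.380016, 4.870138]
Step 3: Dot product.
a^T * proj(x) = -5*0.715687 - 5*0.587388 + 4*3.380016 - 1*4.870138 = 2.1346


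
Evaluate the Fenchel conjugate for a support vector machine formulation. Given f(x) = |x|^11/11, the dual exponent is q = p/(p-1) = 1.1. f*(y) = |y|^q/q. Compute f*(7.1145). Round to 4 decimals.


The conjugate exponent q satisfies 1/p + 1/q = 1.
p = 11, so q = 11/(11 - 1) = 1.1
|y|^q = 7.1145^1.1 = 8.6568
f*(7.1145) = 8.6568 / 1.1 = 7.8698


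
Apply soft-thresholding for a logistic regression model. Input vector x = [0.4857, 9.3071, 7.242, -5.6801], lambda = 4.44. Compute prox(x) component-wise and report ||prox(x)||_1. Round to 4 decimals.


Soft-thresholding with lambda = 4.44:
prox(0.4857) = sign(0.4857)*max(|0.4857| - 4.44, 0) = 0.0
prox(9.3071) = sign(9.3071)*max(|9.3071| - 4.44, 0) = 4.8671
prox(7.242) = sign(7.242)*max(|7.242| - 4.44, 0) = 2.802
prox(-5.6801) = sign(-5.6801)*max(|-5.6801| - 4.44, 0) = -1.2401
prox(x) = [0.0, 4.8671, 2.802, -1.2401]
||prox(x)||_1 = 0.0 + 4.8671 + 2.802 + 1.2401 = 8.9092
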